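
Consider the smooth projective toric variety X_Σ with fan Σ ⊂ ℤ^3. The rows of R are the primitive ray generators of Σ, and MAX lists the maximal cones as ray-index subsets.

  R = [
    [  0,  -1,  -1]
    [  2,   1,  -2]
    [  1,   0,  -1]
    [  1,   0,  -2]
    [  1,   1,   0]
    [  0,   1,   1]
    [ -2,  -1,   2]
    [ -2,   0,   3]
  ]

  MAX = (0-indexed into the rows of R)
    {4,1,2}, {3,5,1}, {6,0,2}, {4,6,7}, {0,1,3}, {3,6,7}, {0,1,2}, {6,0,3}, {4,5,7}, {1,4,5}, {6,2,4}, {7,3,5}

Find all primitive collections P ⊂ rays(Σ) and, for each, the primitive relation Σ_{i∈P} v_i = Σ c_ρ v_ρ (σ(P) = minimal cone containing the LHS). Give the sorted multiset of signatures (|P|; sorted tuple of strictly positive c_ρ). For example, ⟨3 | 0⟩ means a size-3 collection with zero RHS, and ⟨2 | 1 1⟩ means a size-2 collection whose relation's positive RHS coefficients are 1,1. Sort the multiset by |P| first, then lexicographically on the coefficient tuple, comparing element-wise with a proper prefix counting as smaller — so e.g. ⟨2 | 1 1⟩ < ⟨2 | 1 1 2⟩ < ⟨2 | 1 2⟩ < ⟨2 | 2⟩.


Δ(Σ) — 8 vertices, 10 min non-faces:

  • {0,5}:  v_{0} + v_{5} = 0  →  sig = ⟨2 | 0⟩
  • {1,6}:  v_{1} + v_{6} = 0  →  sig = ⟨2 | 0⟩
  • {0,4}:  v_{0} + v_{4} = v_{2}  →  sig = ⟨2 | 1⟩
  • {0,7}:  v_{0} + v_{7} = v_{6}  →  sig = ⟨2 | 1⟩
  • {1,7}:  v_{1} + v_{7} = v_{5}  →  sig = ⟨2 | 1⟩
  • {2,5}:  v_{2} + v_{5} = v_{4}  →  sig = ⟨2 | 1⟩
  • {3,4}:  v_{3} + v_{4} = v_{1}  →  sig = ⟨2 | 1⟩
  • {5,6}:  v_{5} + v_{6} = v_{7}  →  sig = ⟨2 | 1⟩
  • {2,3}:  v_{2} + v_{3} = v_{0} + v_{1}  →  sig = ⟨2 | 1 1⟩
  • {2,7}:  v_{2} + v_{7} = v_{4} + v_{6}  →  sig = ⟨2 | 1 1⟩

Hence PRS(X_Σ) =
[⟨2 | 0⟩, ⟨2 | 0⟩, ⟨2 | 1⟩, ⟨2 | 1⟩, ⟨2 | 1⟩, ⟨2 | 1⟩, ⟨2 | 1⟩, ⟨2 | 1⟩, ⟨2 | 1 1⟩, ⟨2 | 1 1⟩]


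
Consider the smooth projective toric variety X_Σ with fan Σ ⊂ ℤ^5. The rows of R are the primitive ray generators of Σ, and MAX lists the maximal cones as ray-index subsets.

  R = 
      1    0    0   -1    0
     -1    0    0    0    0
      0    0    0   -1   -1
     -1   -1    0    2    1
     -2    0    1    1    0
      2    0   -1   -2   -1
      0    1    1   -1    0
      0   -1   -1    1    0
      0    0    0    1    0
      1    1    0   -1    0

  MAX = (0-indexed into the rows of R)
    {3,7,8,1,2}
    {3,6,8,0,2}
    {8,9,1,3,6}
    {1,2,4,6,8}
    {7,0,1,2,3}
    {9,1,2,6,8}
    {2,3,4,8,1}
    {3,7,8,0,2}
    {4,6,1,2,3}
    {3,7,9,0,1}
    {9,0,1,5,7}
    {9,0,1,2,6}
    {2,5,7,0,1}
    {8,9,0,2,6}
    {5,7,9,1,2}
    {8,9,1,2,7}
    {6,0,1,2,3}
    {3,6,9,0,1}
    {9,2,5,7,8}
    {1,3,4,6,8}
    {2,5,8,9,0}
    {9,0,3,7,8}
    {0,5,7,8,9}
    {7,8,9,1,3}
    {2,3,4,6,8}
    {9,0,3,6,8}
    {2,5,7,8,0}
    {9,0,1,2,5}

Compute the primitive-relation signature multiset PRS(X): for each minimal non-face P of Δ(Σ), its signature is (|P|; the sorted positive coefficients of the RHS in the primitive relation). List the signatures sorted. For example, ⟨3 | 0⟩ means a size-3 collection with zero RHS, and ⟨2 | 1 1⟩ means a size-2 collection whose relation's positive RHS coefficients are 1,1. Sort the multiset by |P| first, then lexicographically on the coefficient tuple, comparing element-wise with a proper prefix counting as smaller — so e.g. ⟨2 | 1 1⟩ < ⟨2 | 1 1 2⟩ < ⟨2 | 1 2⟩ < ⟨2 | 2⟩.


12 collections generate NE(X_Σ); each relation:

  {6,7}:  v_{6} + v_{7} = 0  →  sig = ⟨2 | 0⟩
  {4,5}:  v_{4} + v_{5} = v_{2}  →  sig = ⟨2 | 1⟩
  {3,5}:  v_{3} + v_{5} = v_{0} + v_{7}  →  sig = ⟨2 | 1 1⟩
  {0,4}:  v_{0} + v_{4} = v_{2} + v_{3} + v_{6}  →  sig = ⟨2 | 1 1 1⟩
  {4,9}:  v_{4} + v_{9} = v_{1} + v_{6} + v_{8}  →  sig = ⟨2 | 1 1 1⟩
  {5,6}:  v_{5} + v_{6} = v_{0} + v_{2} + v_{9}  →  sig = ⟨2 | 1 1 1⟩
  {4,7}:  v_{4} + v_{7} = v_{1} + v_{2} + v_{3} + v_{8}  →  sig = ⟨2 | 1 1 1 1⟩
  {0,1,8}:  v_{0} + v_{1} + v_{8} = 0  →  sig = ⟨3 | 0⟩
  {2,3,9}:  v_{2} + v_{3} + v_{9} = 0  →  sig = ⟨3 | 0⟩
  {1,5,8}:  v_{1} + v_{5} + v_{8} = v_{2} + v_{7} + v_{9}  →  sig = ⟨3 | 1 1 1⟩
  {0,2,7,9}:  v_{0} + v_{2} + v_{7} + v_{9} = v_{5}  →  sig = ⟨4 | 1⟩
  {1,2,3,6,8}:  v_{1} + v_{2} + v_{3} + v_{6} + v_{8} = v_{4}  →  sig = ⟨5 | 1⟩

so the primitive-relation signature multiset is
    ⟨2 | 0⟩
    ⟨2 | 1⟩
    ⟨2 | 1 1⟩
    ⟨2 | 1 1 1⟩
    ⟨2 | 1 1 1⟩
    ⟨2 | 1 1 1⟩
    ⟨2 | 1 1 1 1⟩
    ⟨3 | 0⟩
    ⟨3 | 0⟩
    ⟨3 | 1 1 1⟩
    ⟨4 | 1⟩
    ⟨5 | 1⟩


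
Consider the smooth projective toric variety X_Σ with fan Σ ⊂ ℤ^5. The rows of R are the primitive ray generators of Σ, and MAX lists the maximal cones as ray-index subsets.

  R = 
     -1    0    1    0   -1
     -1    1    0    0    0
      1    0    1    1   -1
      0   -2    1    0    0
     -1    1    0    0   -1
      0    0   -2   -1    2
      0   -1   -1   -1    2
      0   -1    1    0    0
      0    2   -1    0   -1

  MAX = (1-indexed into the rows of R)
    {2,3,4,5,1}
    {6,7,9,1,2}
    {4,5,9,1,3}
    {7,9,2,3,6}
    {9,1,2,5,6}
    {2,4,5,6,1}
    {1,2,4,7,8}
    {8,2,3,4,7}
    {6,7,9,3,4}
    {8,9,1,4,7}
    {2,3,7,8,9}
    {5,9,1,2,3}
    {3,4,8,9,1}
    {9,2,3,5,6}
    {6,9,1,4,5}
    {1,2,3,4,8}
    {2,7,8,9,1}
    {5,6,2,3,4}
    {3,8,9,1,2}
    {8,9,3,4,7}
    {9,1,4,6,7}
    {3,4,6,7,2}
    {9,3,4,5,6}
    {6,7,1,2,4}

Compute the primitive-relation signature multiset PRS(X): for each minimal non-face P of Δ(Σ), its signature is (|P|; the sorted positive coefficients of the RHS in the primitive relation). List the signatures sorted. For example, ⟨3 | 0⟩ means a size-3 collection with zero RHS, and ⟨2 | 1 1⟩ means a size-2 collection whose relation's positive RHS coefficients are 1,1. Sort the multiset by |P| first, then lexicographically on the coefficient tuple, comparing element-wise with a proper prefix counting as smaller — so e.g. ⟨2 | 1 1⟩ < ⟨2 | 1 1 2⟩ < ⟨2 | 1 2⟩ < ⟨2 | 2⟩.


Δ(Σ) — 9 vertices, 6 min non-faces:

  P = {5,8}:  v_{5} + v_{8} = v_{1}  →  sig = ⟨2 | 1⟩
  P = {6,8}:  v_{6} + v_{8} = v_{7}  →  sig = ⟨2 | 1⟩
  P = {5,7}:  v_{5} + v_{7} = v_{1} + v_{6}  →  sig = ⟨2 | 1 1⟩
  P = {1,3,6}:  v_{1} + v_{3} + v_{6} = 0  →  sig = ⟨3 | 0⟩
  P = {1,3,7}:  v_{1} + v_{3} + v_{7} = v_{8}  →  sig = ⟨3 | 1⟩
  P = {2,4,9}:  v_{2} + v_{4} + v_{9} = v_{5}  →  sig = ⟨3 | 1⟩

Signatures (|P|; sorted positive RHS coefficients), sorted:
    |P|=2: 3 collections, coeffs (1), (1), (1,1)
    |P|=3: 3 collections, coeffs (), (1), (1)


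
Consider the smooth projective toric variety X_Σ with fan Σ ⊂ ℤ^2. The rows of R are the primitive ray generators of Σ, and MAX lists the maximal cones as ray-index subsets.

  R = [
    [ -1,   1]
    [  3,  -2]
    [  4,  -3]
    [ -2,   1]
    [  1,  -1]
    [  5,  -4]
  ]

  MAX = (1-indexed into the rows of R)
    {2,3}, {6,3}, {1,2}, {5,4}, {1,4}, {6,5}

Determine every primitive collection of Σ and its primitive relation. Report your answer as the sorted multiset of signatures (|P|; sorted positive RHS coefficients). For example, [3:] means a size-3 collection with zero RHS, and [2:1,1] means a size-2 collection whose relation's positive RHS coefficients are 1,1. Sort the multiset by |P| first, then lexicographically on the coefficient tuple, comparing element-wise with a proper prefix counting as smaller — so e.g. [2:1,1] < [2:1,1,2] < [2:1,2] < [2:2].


9 minimal non-faces of Δ(Σ) (on 6 rays):

  • {1,5}:  v_{1} + v_{5} = 0  ⇒ sig = [2:]
  • {1,3}:  v_{1} + v_{3} = v_{2}  ⇒ sig = [2:1]
  • {1,6}:  v_{1} + v_{6} = v_{3}  ⇒ sig = [2:1]
  • {2,4}:  v_{2} + v_{4} = v_{5}  ⇒ sig = [2:1]
  • {2,5}:  v_{2} + v_{5} = v_{3}  ⇒ sig = [2:1]
  • {3,5}:  v_{3} + v_{5} = v_{6}  ⇒ sig = [2:1]
  • {2,6}:  v_{2} + v_{6} = 2·v_{3}  ⇒ sig = [2:2]
  • {3,4}:  v_{3} + v_{4} = 2·v_{5}  ⇒ sig = [2:2]
  • {4,6}:  v_{4} + v_{6} = 3·v_{5}  ⇒ sig = [2:3]

Hence PRS(X_Σ) =
[[2:], [2:1], [2:1], [2:1], [2:1], [2:1], [2:2], [2:2], [2:3]]


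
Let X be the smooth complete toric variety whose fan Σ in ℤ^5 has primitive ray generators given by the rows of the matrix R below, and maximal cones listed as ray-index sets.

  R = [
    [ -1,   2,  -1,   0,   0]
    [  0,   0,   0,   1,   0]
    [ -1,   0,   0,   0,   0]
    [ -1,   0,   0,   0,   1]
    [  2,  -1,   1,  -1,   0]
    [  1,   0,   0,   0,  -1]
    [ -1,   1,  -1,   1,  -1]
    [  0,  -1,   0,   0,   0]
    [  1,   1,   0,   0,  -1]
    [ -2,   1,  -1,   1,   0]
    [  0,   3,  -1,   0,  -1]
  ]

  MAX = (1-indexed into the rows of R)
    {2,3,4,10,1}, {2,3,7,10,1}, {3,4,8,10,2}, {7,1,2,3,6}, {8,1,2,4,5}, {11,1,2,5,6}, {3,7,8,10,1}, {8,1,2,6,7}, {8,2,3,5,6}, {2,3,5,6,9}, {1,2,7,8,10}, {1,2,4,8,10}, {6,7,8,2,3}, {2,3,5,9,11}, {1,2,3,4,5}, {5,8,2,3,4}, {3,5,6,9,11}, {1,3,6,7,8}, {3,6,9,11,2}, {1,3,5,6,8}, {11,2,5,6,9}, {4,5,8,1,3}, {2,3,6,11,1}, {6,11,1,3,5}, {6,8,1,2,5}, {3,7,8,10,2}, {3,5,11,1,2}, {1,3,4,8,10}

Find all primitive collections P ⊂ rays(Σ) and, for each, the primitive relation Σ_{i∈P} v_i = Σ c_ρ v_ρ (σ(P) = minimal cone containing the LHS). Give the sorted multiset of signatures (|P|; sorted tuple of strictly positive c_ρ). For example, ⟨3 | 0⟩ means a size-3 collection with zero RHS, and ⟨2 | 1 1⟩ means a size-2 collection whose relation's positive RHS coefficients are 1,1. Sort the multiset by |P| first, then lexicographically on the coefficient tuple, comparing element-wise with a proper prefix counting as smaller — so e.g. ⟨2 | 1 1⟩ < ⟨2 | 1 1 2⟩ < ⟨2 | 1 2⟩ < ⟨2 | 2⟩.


|primitive collections| = 17. Relations:

  {4,6}:  v_{4} + v_{6} = 0  ⟹  sig = ⟨2 | 0⟩
  {5,10}:  v_{5} + v_{10} = 0  ⟹  sig = ⟨2 | 0⟩
  {1,9}:  v_{1} + v_{9} = v_{11}  ⟹  sig = ⟨2 | 1⟩
  {4,7}:  v_{4} + v_{7} = v_{10}  ⟹  sig = ⟨2 | 1⟩
  {5,7}:  v_{5} + v_{7} = v_{6}  ⟹  sig = ⟨2 | 1⟩
  {6,10}:  v_{6} + v_{10} = v_{7}  ⟹  sig = ⟨2 | 1⟩
  {8,9}:  v_{8} + v_{9} = v_{6}  ⟹  sig = ⟨2 | 1⟩
  {8,11}:  v_{8} + v_{11} = v_{1} + v_{6}  ⟹  sig = ⟨2 | 1 1⟩
  {4,9}:  v_{4} + v_{9} = v_{1} + v_{2} + v_{3} + v_{5}  ⟹  sig = ⟨2 | 1 1 1 1⟩
  {9,10}:  v_{9} + v_{10} = v_{1} + v_{2} + v_{3} + v_{6}  ⟹  sig = ⟨2 | 1 1 1 1⟩
  {4,11}:  v_{4} + v_{11} = 2·v_{1} + v_{2} + v_{3} + v_{5}  ⟹  sig = ⟨2 | 1 1 1 2⟩
  {7,9}:  v_{7} + v_{9} = v_{1} + v_{2} + v_{3} + 2·v_{6}  ⟹  sig = ⟨2 | 1 1 1 2⟩
  {10,11}:  v_{10} + v_{11} = 2·v_{1} + v_{2} + v_{3} + v_{6}  ⟹  sig = ⟨2 | 1 1 1 2⟩
  {7,11}:  v_{7} + v_{11} = 2·v_{1} + v_{2} + v_{3} + 2·v_{6}  ⟹  sig = ⟨2 | 1 1 2 2⟩
  {1,2,3,8}:  v_{1} + v_{2} + v_{3} + v_{8} = v_{10}  ⟹  sig = ⟨4 | 1⟩
  {1,2,3,5,6}:  v_{1} + v_{2} + v_{3} + v_{5} + v_{6} = v_{9}  ⟹  sig = ⟨5 | 1⟩
  {2,3,5,6,11}:  v_{2} + v_{3} + v_{5} + v_{6} + v_{11} = 2·v_{9}  ⟹  sig = ⟨5 | 2⟩

Sorted signature multiset PRS(X):
    ⟨2 | 0⟩
    ⟨2 | 0⟩
    ⟨2 | 1⟩
    ⟨2 | 1⟩
    ⟨2 | 1⟩
    ⟨2 | 1⟩
    ⟨2 | 1⟩
    ⟨2 | 1 1⟩
    ⟨2 | 1 1 1 1⟩
    ⟨2 | 1 1 1 1⟩
    ⟨2 | 1 1 1 2⟩
    ⟨2 | 1 1 1 2⟩
    ⟨2 | 1 1 1 2⟩
    ⟨2 | 1 1 2 2⟩
    ⟨4 | 1⟩
    ⟨5 | 1⟩
    ⟨5 | 2⟩


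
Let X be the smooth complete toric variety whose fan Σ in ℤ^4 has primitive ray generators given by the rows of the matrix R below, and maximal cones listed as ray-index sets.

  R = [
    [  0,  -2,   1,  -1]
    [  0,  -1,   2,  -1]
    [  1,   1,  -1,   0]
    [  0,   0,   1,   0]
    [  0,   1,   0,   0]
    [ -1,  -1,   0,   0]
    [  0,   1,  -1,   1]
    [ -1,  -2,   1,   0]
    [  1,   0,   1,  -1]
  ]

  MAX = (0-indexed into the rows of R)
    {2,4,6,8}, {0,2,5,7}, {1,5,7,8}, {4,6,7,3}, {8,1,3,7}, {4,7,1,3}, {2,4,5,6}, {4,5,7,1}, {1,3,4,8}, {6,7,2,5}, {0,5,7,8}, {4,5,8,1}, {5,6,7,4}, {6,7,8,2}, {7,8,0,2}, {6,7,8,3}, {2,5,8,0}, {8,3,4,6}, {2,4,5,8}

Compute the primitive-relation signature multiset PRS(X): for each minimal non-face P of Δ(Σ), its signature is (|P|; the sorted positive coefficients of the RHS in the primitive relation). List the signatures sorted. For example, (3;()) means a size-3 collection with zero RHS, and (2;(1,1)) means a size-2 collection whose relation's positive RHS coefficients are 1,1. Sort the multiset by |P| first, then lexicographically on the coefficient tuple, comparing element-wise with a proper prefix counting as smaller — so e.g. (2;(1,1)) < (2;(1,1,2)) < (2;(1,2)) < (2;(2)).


Σ has 12 primitive collections:

  P={1,2}:  v_{1} + v_{2} = v_{8}  so sig = (2;(1))
  P={1,6}:  v_{1} + v_{6} = v_{3}  so sig = (2;(1))
  P={0,3}:  v_{0} + v_{3} = v_{7} + v_{8}  so sig = (2;(1,1))
  P={0,4}:  v_{0} + v_{4} = v_{5} + v_{8}  so sig = (2;(1,1))
  P={0,6}:  v_{0} + v_{6} = v_{2} + v_{7}  so sig = (2;(1,1))
  P={2,3}:  v_{2} + v_{3} = v_{6} + v_{8}  so sig = (2;(1,1))
  P={3,5}:  v_{3} + v_{5} = v_{4} + v_{7}  so sig = (2;(1,1))
  P={0,1}:  v_{0} + v_{1} = v_{5} + v_{7} + 2·v_{8}  so sig = (2;(1,1,2))
  P={2,4,7}:  v_{2} + v_{4} + v_{7} = 0  so sig = (3;())
  P={5,6,8}:  v_{5} + v_{6} + v_{8} = 0  so sig = (3;())
  P={4,7,8}:  v_{4} + v_{7} + v_{8} = v_{1}  so sig = (3;(1))
  P={2,5,7,8}:  v_{2} + v_{5} + v_{7} + v_{8} = v_{0}  so sig = (4;(1))

so the primitive-relation signature multiset is
    (2;(1))
    (2;(1))
    (2;(1,1))
    (2;(1,1))
    (2;(1,1))
    (2;(1,1))
    (2;(1,1))
    (2;(1,1,2))
    (3;())
    (3;())
    (3;(1))
    (4;(1))


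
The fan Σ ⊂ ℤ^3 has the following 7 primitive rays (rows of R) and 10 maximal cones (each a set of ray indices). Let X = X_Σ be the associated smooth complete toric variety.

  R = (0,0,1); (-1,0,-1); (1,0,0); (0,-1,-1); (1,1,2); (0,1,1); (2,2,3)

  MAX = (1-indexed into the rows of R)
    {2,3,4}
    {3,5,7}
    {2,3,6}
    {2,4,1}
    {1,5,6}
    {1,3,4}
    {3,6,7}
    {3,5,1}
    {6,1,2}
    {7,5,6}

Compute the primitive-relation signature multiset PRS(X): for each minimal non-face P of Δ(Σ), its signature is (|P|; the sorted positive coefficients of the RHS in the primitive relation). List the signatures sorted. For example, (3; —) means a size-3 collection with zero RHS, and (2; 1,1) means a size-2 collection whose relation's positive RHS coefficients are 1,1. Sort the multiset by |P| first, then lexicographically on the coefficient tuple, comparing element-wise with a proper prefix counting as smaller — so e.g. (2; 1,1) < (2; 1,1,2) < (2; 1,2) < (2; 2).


Δ(Σ) — 7 vertices, 9 min non-faces:

  P = {4,6}:  v_{4} + v_{6} = 0  ⇒ sig = (2; —)
  P = {2,5}:  v_{2} + v_{5} = v_{6}  ⇒ sig = (2; 1)
  P = {4,5}:  v_{4} + v_{5} = v_{1} + v_{3}  ⇒ sig = (2; 1,1)
  P = {4,7}:  v_{4} + v_{7} = v_{3} + v_{5}  ⇒ sig = (2; 1,1)
  P = {2,7}:  v_{2} + v_{7} = v_{3} + 2·v_{6}  ⇒ sig = (2; 1,2)
  P = {1,7}:  v_{1} + v_{7} = 2·v_{5}  ⇒ sig = (2; 2)
  P = {1,2,3}:  v_{1} + v_{2} + v_{3} = 0  ⇒ sig = (3; —)
  P = {1,3,6}:  v_{1} + v_{3} + v_{6} = v_{5}  ⇒ sig = (3; 1)
  P = {3,5,6}:  v_{3} + v_{5} + v_{6} = v_{7}  ⇒ sig = (3; 1)

Hence PRS(X_Σ) =
    (2; —)
    (2; 1)
    (2; 1,1)
    (2; 1,1)
    (2; 1,2)
    (2; 2)
    (3; —)
    (3; 1)
    (3; 1)


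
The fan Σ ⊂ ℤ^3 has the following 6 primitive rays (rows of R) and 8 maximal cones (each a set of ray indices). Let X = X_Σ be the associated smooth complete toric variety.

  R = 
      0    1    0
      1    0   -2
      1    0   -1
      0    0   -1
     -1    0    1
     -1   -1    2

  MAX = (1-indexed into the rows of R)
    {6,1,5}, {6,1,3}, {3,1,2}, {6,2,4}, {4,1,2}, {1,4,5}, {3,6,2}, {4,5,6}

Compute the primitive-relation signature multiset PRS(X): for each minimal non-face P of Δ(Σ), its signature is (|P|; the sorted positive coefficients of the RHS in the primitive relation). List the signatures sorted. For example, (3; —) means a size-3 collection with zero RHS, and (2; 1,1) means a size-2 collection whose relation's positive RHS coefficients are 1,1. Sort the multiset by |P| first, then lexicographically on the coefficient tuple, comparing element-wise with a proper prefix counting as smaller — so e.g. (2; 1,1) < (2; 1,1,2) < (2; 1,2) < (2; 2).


Minimal non-faces — 5 found among 6 rays, 8 max cones:

  {3,5}:  v_{3} + v_{5} = 0  ⟹  sig = (2; —)
  {2,5}:  v_{2} + v_{5} = v_{4}  ⟹  sig = (2; 1)
  {3,4}:  v_{3} + v_{4} = v_{2}  ⟹  sig = (2; 1)
  {1,2,6}:  v_{1} + v_{2} + v_{6} = 0  ⟹  sig = (3; —)
  {1,4,6}:  v_{1} + v_{4} + v_{6} = v_{5}  ⟹  sig = (3; 1)

so the primitive-relation signature multiset is
[(2; —), (2; 1), (2; 1), (3; —), (3; 1)]


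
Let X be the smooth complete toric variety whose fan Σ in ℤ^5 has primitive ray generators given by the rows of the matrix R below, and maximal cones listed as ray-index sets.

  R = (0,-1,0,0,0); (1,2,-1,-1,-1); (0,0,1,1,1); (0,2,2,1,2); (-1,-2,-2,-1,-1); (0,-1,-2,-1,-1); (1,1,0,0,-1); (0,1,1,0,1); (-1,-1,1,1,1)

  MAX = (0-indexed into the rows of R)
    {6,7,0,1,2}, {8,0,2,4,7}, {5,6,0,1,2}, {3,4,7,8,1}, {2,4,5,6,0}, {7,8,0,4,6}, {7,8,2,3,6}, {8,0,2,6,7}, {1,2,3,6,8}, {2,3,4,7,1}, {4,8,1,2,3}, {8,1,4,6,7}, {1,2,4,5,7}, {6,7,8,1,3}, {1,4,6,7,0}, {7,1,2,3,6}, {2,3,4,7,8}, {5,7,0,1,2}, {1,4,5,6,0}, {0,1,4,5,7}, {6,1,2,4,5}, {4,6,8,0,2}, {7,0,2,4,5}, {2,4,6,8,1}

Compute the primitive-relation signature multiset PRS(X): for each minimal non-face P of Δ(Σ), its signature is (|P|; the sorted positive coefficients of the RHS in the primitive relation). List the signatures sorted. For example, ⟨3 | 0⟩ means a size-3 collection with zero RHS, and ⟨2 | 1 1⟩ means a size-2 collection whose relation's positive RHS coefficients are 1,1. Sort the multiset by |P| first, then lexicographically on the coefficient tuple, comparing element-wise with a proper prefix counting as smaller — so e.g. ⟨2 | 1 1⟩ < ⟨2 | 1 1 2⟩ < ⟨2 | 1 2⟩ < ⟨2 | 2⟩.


Minimal non-faces — 9 found among 9 rays, 24 max cones:

  {0,3}:  v_{0} + v_{3} = v_{2} + v_{7} ; sig = ⟨2 | 1 1⟩
  {5,8}:  v_{5} + v_{8} = v_{2} + v_{4} ; sig = ⟨2 | 1 1⟩
  {3,5}:  v_{3} + v_{5} = v_{1} + 2·v_{2} + v_{4} + v_{7} ; sig = ⟨2 | 1 1 1 2⟩
  {0,1,8}:  v_{0} + v_{1} + v_{8} = 0 ; sig = ⟨3 | 0⟩
  {3,4,6}:  v_{3} + v_{4} + v_{6} = v_{1} + v_{8} ; sig = ⟨3 | 1 1⟩
  {5,6,7}:  v_{5} + v_{6} + v_{7} = v_{0} + v_{1} ; sig = ⟨3 | 1 1⟩
  {2,4,6,7}:  v_{2} + v_{4} + v_{6} + v_{7} = 0 ; sig = ⟨4 | 0⟩
  {0,1,2,4}:  v_{0} + v_{1} + v_{2} + v_{4} = v_{5} ; sig = ⟨4 | 1⟩
  {1,2,7,8}:  v_{1} + v_{2} + v_{7} + v_{8} = v_{3} ; sig = ⟨4 | 1⟩

Signatures (|P|; sorted positive RHS coefficients), sorted:
{ ⟨2 | 1 1⟩ ×2,  ⟨2 | 1 1 1 2⟩,  ⟨3 | 0⟩,  ⟨3 | 1 1⟩ ×2,  ⟨4 | 0⟩,  ⟨4 | 1⟩ ×2 }


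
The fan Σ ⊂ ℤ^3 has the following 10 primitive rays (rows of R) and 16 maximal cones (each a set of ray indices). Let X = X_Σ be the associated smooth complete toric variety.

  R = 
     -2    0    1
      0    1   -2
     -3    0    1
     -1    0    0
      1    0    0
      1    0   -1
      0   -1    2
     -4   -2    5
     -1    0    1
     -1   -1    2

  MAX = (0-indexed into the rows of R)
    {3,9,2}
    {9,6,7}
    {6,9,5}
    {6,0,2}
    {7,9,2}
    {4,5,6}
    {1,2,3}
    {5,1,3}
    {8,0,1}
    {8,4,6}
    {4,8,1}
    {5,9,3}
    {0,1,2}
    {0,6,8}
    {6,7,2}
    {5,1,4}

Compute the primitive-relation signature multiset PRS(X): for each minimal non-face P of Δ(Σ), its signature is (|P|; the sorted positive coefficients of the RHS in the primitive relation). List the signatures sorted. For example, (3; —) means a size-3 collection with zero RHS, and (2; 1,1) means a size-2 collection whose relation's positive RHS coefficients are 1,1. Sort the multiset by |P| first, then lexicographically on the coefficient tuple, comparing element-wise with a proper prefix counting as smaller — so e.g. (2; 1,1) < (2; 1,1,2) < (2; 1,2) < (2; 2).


|primitive collections| = 22. Relations:

  P={1,6}:  v_{1} + v_{6} = 0 ; sig = (2; —)
  P={3,4}:  v_{3} + v_{4} = 0 ; sig = (2; —)
  P={5,8}:  v_{5} + v_{8} = 0 ; sig = (2; —)
  P={0,3}:  v_{0} + v_{3} = v_{2} ; sig = (2; 1)
  P={0,4}:  v_{0} + v_{4} = v_{8} ; sig = (2; 1)
  P={0,5}:  v_{0} + v_{5} = v_{3} ; sig = (2; 1)
  P={1,9}:  v_{1} + v_{9} = v_{3} ; sig = (2; 1)
  P={2,4}:  v_{2} + v_{4} = v_{0} ; sig = (2; 1)
  P={3,6}:  v_{3} + v_{6} = v_{9} ; sig = (2; 1)
  P={3,8}:  v_{3} + v_{8} = v_{0} ; sig = (2; 1)
  P={4,9}:  v_{4} + v_{9} = v_{6} ; sig = (2; 1)
  P={0,9}:  v_{0} + v_{9} = v_{2} + v_{6} ; sig = (2; 1,1)
  P={1,7}:  v_{1} + v_{7} = v_{2} + v_{9} ; sig = (2; 1,1)
  P={8,9}:  v_{8} + v_{9} = v_{0} + v_{6} ; sig = (2; 1,1)
  P={7,8}:  v_{7} + v_{8} = v_{0} + v_{2} + 2·v_{6} ; sig = (2; 1,1,2)
  P={3,7}:  v_{3} + v_{7} = v_{2} + 2·v_{9} ; sig = (2; 1,2)
  P={4,7}:  v_{4} + v_{7} = v_{2} + 2·v_{6} ; sig = (2; 1,2)
  P={5,7}:  v_{5} + v_{7} = v_{3} + 2·v_{9} ; sig = (2; 1,2)
  P={2,5}:  v_{2} + v_{5} = 2·v_{3} ; sig = (2; 2)
  P={2,8}:  v_{2} + v_{8} = 2·v_{0} ; sig = (2; 2)
  P={0,7}:  v_{0} + v_{7} = 2·v_{2} + 2·v_{6} ; sig = (2; 2,2)
  P={2,6,9}:  v_{2} + v_{6} + v_{9} = v_{7} ; sig = (3; 1)

so the primitive-relation signature multiset is
[(2; —), (2; —), (2; —), (2; 1), (2; 1), (2; 1), (2; 1), (2; 1), (2; 1), (2; 1), (2; 1), (2; 1,1), (2; 1,1), (2; 1,1), (2; 1,1,2), (2; 1,2), (2; 1,2), (2; 1,2), (2; 2), (2; 2), (2; 2,2), (3; 1)]


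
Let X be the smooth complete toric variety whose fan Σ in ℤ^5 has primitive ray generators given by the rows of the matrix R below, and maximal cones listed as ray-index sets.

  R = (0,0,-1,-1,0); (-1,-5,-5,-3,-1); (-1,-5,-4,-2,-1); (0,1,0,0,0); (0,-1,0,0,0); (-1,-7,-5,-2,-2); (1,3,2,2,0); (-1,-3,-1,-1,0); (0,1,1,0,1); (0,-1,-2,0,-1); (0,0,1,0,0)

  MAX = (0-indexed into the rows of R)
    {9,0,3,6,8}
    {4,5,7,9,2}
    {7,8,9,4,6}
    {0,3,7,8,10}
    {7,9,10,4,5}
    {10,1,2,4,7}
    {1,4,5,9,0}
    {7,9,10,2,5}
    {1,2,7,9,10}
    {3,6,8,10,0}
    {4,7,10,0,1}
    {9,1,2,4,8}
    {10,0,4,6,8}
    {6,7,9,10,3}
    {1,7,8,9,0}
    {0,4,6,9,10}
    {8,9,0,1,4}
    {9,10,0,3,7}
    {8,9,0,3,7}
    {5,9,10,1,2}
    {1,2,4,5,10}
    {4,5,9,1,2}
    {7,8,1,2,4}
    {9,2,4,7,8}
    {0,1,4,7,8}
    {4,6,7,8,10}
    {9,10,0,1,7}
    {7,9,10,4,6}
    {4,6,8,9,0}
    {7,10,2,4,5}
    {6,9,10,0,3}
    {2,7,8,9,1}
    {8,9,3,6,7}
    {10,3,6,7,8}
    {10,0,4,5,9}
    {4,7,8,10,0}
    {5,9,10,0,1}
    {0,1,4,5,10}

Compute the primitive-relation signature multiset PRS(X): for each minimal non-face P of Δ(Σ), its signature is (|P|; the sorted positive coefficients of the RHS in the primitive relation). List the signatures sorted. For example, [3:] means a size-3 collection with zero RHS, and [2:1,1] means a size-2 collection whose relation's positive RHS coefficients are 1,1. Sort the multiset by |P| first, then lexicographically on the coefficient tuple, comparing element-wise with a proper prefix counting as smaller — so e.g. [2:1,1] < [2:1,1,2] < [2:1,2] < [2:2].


|primitive collections| = 19. Relations:

  • {3,4}:  v_{3} + v_{4} = 0  ⇒ sig = [2:]
  • {0,2}:  v_{0} + v_{2} = v_{1}  ⇒ sig = [2:1]
  • {2,6}:  v_{2} + v_{6} = v_{4} + v_{9}  ⇒ sig = [2:1,1]
  • {5,8}:  v_{5} + v_{8} = v_{2} + v_{4}  ⇒ sig = [2:1,1]
  • {1,6}:  v_{1} + v_{6} = v_{0} + v_{4} + v_{9}  ⇒ sig = [2:1,1,1]
  • {2,3}:  v_{2} + v_{3} = v_{0} + v_{7} + v_{9}  ⇒ sig = [2:1,1,1]
  • {3,5}:  v_{3} + v_{5} = v_{2} + v_{9} + v_{10}  ⇒ sig = [2:1,1,1]
  • {1,3}:  v_{1} + v_{3} = 2·v_{0} + v_{7} + v_{9}  ⇒ sig = [2:1,1,2]
  • {5,6}:  v_{5} + v_{6} = 2·v_{4} + 2·v_{9} + v_{10}  ⇒ sig = [2:1,2,2]
  • {0,6,7}:  v_{0} + v_{6} + v_{7} = 0  ⇒ sig = [3:]
  • {8,9,10}:  v_{8} + v_{9} + v_{10} = 0  ⇒ sig = [3:]
  • {2,8,10}:  v_{2} + v_{8} + v_{10} = v_{0} + v_{4} + v_{7}  ⇒ sig = [3:1,1,1]
  • {1,8,10}:  v_{1} + v_{8} + v_{10} = 2·v_{0} + v_{4} + v_{7}  ⇒ sig = [3:1,1,2]
  • {0,5,7}:  v_{0} + v_{5} + v_{7} = 2·v_{2} + v_{10}  ⇒ sig = [3:1,2]
  • {1,5,7}:  v_{1} + v_{5} + v_{7} = 3·v_{2} + v_{10}  ⇒ sig = [3:1,3]
  • {0,4,7,9}:  v_{0} + v_{4} + v_{7} + v_{9} = v_{2}  ⇒ sig = [4:1]
  • {2,4,9,10}:  v_{2} + v_{4} + v_{9} + v_{10} = v_{5}  ⇒ sig = [4:1]
  • {1,4,9,10}:  v_{1} + v_{4} + v_{9} + v_{10} = v_{0} + v_{5}  ⇒ sig = [4:1,1]
  • {1,4,7,9}:  v_{1} + v_{4} + v_{7} + v_{9} = 2·v_{2}  ⇒ sig = [4:2]

so the primitive-relation signature multiset is
{ [2:],  [2:1],  [2:1,1] ×2,  [2:1,1,1] ×3,  [2:1,1,2],  [2:1,2,2],  [3:] ×2,  [3:1,1,1],  [3:1,1,2],  [3:1,2],  [3:1,3],  [4:1] ×2,  [4:1,1],  [4:2] }


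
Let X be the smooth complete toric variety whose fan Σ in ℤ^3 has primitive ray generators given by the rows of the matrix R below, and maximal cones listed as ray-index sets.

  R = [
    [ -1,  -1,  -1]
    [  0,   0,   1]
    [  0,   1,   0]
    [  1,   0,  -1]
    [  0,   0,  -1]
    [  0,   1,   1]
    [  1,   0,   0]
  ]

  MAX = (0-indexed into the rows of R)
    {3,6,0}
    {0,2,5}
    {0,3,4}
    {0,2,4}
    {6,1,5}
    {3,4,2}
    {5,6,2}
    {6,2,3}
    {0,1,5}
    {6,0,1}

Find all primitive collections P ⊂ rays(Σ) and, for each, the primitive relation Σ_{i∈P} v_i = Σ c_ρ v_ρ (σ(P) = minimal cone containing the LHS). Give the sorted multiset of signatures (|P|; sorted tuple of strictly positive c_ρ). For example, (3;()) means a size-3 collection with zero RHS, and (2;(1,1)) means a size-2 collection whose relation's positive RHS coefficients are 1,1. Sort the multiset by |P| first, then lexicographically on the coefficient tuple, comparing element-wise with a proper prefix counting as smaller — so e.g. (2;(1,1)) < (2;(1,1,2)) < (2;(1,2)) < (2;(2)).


Minimal non-faces — 9 found among 7 rays, 10 max cones:

  • {1,4}:  v_{1} + v_{4} = 0 — sig = (2;())
  • {1,2}:  v_{1} + v_{2} = v_{5} — sig = (2;(1))
  • {1,3}:  v_{1} + v_{3} = v_{6} — sig = (2;(1))
  • {4,5}:  v_{4} + v_{5} = v_{2} — sig = (2;(1))
  • {4,6}:  v_{4} + v_{6} = v_{3} — sig = (2;(1))
  • {3,5}:  v_{3} + v_{5} = v_{2} + v_{6} — sig = (2;(1,1))
  • {0,5,6}:  v_{0} + v_{5} + v_{6} = 0 — sig = (3;())
  • {0,2,6}:  v_{0} + v_{2} + v_{6} = v_{4} — sig = (3;(1))
  • {0,2,3}:  v_{0} + v_{2} + v_{3} = 2·v_{4} — sig = (3;(2))

Hence PRS(X_Σ) =
    (2;())
    (2;(1))
    (2;(1))
    (2;(1))
    (2;(1))
    (2;(1,1))
    (3;())
    (3;(1))
    (3;(2))


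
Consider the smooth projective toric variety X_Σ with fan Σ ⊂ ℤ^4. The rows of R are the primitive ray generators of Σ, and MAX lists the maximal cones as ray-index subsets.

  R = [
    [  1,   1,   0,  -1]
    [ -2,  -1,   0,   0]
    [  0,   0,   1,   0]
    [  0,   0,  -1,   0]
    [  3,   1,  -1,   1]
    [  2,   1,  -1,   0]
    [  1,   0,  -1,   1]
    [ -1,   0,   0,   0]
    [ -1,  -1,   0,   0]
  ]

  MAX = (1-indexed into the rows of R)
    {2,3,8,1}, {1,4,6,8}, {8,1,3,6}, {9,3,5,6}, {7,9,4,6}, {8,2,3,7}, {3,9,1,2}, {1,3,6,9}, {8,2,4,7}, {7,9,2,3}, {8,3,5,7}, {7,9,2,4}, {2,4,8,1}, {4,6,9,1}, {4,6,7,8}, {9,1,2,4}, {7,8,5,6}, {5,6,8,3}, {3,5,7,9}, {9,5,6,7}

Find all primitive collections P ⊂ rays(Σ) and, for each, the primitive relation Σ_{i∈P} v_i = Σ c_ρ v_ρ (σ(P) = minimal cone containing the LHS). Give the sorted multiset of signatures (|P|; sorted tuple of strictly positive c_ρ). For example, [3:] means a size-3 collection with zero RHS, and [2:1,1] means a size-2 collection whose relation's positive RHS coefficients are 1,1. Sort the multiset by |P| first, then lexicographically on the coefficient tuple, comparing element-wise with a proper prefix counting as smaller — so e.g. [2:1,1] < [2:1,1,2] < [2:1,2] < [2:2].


Δ(Σ) — 9 vertices, 8 min non-faces:

  P={3,4}:  v_{3} + v_{4} = 0  so sig = [2:]
  P={1,7}:  v_{1} + v_{7} = v_{6}  so sig = [2:1]
  P={2,5}:  v_{2} + v_{5} = v_{7}  so sig = [2:1]
  P={2,6}:  v_{2} + v_{6} = v_{4}  so sig = [2:1]
  P={8,9}:  v_{8} + v_{9} = v_{2}  so sig = [2:1]
  P={4,5}:  v_{4} + v_{5} = v_{6} + v_{7}  so sig = [2:1,1]
  P={1,5}:  v_{1} + v_{5} = v_{3} + 2·v_{6}  so sig = [2:1,2]
  P={3,6,7}:  v_{3} + v_{6} + v_{7} = v_{5}  so sig = [3:1]

Hence PRS(X_Σ) =
{ [2:],  [2:1] ×4,  [2:1,1],  [2:1,2],  [3:1] }


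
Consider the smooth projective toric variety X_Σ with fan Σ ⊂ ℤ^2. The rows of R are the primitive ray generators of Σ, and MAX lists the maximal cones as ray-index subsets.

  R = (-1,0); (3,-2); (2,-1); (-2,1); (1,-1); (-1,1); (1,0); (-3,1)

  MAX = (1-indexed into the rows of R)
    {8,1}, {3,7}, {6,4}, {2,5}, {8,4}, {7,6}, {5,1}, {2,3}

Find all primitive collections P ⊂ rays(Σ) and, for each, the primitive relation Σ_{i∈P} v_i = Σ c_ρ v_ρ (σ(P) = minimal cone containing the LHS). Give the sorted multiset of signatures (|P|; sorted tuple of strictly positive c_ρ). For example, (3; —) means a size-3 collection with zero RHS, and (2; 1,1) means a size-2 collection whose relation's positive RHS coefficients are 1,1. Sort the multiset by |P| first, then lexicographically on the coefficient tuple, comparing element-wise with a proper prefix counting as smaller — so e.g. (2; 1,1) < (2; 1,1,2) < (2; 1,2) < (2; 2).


Δ(Σ) — 8 vertices, 20 min non-faces:

  • {1,7}:  v_{1} + v_{7} = 0 ; sig = (2; —)
  • {3,4}:  v_{3} + v_{4} = 0 ; sig = (2; —)
  • {5,6}:  v_{5} + v_{6} = 0 ; sig = (2; —)
  • {1,3}:  v_{1} + v_{3} = v_{5} ; sig = (2; 1)
  • {1,4}:  v_{1} + v_{4} = v_{8} ; sig = (2; 1)
  • {1,6}:  v_{1} + v_{6} = v_{4} ; sig = (2; 1)
  • {2,4}:  v_{2} + v_{4} = v_{5} ; sig = (2; 1)
  • {2,6}:  v_{2} + v_{6} = v_{3} ; sig = (2; 1)
  • {3,5}:  v_{3} + v_{5} = v_{2} ; sig = (2; 1)
  • {3,6}:  v_{3} + v_{6} = v_{7} ; sig = (2; 1)
  • {3,8}:  v_{3} + v_{8} = v_{1} ; sig = (2; 1)
  • {4,5}:  v_{4} + v_{5} = v_{1} ; sig = (2; 1)
  • {4,7}:  v_{4} + v_{7} = v_{6} ; sig = (2; 1)
  • {5,7}:  v_{5} + v_{7} = v_{3} ; sig = (2; 1)
  • {7,8}:  v_{7} + v_{8} = v_{4} ; sig = (2; 1)
  • {2,8}:  v_{2} + v_{8} = v_{1} + v_{5} ; sig = (2; 1,1)
  • {1,2}:  v_{1} + v_{2} = 2·v_{5} ; sig = (2; 2)
  • {2,7}:  v_{2} + v_{7} = 2·v_{3} ; sig = (2; 2)
  • {5,8}:  v_{5} + v_{8} = 2·v_{1} ; sig = (2; 2)
  • {6,8}:  v_{6} + v_{8} = 2·v_{4} ; sig = (2; 2)

Hence PRS(X_Σ) =
    |P|=2: 20 collections, coeffs (), (), (), (1), (1), (1), (1), (1), (1), (1), (1), (1), (1), (1), (1), (1,1), (2), (2), (2), (2)


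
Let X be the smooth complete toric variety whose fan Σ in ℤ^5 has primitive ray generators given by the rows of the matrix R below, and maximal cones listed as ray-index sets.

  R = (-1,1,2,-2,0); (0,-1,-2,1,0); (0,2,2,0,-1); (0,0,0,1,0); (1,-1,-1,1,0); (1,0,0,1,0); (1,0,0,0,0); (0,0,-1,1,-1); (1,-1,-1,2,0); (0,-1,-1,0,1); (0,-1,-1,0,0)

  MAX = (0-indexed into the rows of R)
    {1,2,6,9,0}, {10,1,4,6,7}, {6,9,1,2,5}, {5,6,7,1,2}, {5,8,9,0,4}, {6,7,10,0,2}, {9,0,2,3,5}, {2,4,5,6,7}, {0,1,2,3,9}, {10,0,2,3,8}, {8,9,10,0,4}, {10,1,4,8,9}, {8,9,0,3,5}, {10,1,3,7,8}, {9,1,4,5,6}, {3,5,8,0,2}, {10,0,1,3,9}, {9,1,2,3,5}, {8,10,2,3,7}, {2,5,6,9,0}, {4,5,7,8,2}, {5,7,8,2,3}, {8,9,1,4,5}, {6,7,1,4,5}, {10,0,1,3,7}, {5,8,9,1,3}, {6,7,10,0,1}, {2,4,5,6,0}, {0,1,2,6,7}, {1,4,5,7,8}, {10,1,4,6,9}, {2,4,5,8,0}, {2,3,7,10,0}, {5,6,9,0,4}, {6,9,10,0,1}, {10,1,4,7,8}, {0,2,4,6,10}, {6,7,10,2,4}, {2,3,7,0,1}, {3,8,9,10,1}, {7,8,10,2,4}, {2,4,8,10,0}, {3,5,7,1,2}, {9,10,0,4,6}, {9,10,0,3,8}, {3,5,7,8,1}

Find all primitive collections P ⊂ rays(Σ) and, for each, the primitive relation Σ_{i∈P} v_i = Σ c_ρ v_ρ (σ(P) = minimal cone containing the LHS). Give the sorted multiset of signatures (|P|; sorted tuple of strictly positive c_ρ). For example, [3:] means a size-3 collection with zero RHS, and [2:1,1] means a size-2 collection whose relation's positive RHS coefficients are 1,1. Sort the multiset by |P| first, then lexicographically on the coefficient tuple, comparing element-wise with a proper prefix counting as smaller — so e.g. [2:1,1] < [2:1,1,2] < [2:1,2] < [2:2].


Δ(Σ) — 11 vertices, 17 min non-faces:

  P={3,4}:  v_{3} + v_{4} = v_{8}  so sig = [2:1]
  P={3,6}:  v_{3} + v_{6} = v_{5}  so sig = [2:1]
  P={5,10}:  v_{5} + v_{10} = v_{4}  so sig = [2:1]
  P={7,9}:  v_{7} + v_{9} = v_{1}  so sig = [2:1]
  P={6,8}:  v_{6} + v_{8} = v_{4} + v_{5}  so sig = [2:1,1]
  P={0,1,5}:  v_{0} + v_{1} + v_{5} = 0  so sig = [3:]
  P={2,9,10}:  v_{2} + v_{9} + v_{10} = 0  so sig = [3:]
  P={0,1,4}:  v_{0} + v_{1} + v_{4} = v_{10}  so sig = [3:1]
  P={1,2,10}:  v_{1} + v_{2} + v_{10} = v_{7}  so sig = [3:1]
  P={2,4,9}:  v_{2} + v_{4} + v_{9} = v_{5}  so sig = [3:1]
  P={0,1,8}:  v_{0} + v_{1} + v_{8} = v_{3} + v_{10}  so sig = [3:1,1]
  P={0,5,7}:  v_{0} + v_{5} + v_{7} = v_{2} + v_{10}  so sig = [3:1,1]
  P={1,2,4}:  v_{1} + v_{2} + v_{4} = v_{5} + v_{7}  so sig = [3:1,1]
  P={2,8,9}:  v_{2} + v_{8} + v_{9} = v_{3} + v_{5}  so sig = [3:1,1]
  P={1,2,8}:  v_{1} + v_{2} + v_{8} = v_{3} + v_{5} + v_{7}  so sig = [3:1,1,1]
  P={0,7,8}:  v_{0} + v_{7} + v_{8} = v_{2} + v_{3} + 2·v_{10}  so sig = [3:1,1,2]
  P={0,4,7}:  v_{0} + v_{4} + v_{7} = v_{2} + 2·v_{10}  so sig = [3:1,2]

Signatures (|P|; sorted positive RHS coefficients), sorted:
    [2:1]
    [2:1]
    [2:1]
    [2:1]
    [2:1,1]
    [3:]
    [3:]
    [3:1]
    [3:1]
    [3:1]
    [3:1,1]
    [3:1,1]
    [3:1,1]
    [3:1,1]
    [3:1,1,1]
    [3:1,1,2]
    [3:1,2]


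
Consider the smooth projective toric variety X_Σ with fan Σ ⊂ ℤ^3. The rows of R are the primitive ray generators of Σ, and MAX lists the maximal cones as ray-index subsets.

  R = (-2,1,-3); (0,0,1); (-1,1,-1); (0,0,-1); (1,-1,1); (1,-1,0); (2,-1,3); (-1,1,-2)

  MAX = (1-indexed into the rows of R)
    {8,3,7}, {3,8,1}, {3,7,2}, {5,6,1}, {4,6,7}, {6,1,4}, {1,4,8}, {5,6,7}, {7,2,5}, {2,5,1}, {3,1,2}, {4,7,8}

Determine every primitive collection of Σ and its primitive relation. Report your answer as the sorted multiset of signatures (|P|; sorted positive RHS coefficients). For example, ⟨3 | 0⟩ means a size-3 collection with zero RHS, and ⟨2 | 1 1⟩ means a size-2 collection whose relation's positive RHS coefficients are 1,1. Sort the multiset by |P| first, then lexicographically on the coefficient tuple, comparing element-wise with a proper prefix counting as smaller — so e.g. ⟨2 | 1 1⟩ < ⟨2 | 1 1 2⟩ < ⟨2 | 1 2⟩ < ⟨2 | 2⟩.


10 collections generate NE(X_Σ); each relation:

  P = {1,7}:  v_{1} + v_{7} = 0 — sig = ⟨2 | 0⟩
  P = {2,4}:  v_{2} + v_{4} = 0 — sig = ⟨2 | 0⟩
  P = {3,5}:  v_{3} + v_{5} = 0 — sig = ⟨2 | 0⟩
  P = {2,6}:  v_{2} + v_{6} = v_{5} — sig = ⟨2 | 1⟩
  P = {2,8}:  v_{2} + v_{8} = v_{3} — sig = ⟨2 | 1⟩
  P = {3,4}:  v_{3} + v_{4} = v_{8} — sig = ⟨2 | 1⟩
  P = {3,6}:  v_{3} + v_{6} = v_{4} — sig = ⟨2 | 1⟩
  P = {4,5}:  v_{4} + v_{5} = v_{6} — sig = ⟨2 | 1⟩
  P = {5,8}:  v_{5} + v_{8} = v_{4} — sig = ⟨2 | 1⟩
  P = {6,8}:  v_{6} + v_{8} = 2·v_{4} — sig = ⟨2 | 2⟩

so the primitive-relation signature multiset is
    |P|=2: 10 collections, coeffs (), (), (), (1), (1), (1), (1), (1), (1), (2)


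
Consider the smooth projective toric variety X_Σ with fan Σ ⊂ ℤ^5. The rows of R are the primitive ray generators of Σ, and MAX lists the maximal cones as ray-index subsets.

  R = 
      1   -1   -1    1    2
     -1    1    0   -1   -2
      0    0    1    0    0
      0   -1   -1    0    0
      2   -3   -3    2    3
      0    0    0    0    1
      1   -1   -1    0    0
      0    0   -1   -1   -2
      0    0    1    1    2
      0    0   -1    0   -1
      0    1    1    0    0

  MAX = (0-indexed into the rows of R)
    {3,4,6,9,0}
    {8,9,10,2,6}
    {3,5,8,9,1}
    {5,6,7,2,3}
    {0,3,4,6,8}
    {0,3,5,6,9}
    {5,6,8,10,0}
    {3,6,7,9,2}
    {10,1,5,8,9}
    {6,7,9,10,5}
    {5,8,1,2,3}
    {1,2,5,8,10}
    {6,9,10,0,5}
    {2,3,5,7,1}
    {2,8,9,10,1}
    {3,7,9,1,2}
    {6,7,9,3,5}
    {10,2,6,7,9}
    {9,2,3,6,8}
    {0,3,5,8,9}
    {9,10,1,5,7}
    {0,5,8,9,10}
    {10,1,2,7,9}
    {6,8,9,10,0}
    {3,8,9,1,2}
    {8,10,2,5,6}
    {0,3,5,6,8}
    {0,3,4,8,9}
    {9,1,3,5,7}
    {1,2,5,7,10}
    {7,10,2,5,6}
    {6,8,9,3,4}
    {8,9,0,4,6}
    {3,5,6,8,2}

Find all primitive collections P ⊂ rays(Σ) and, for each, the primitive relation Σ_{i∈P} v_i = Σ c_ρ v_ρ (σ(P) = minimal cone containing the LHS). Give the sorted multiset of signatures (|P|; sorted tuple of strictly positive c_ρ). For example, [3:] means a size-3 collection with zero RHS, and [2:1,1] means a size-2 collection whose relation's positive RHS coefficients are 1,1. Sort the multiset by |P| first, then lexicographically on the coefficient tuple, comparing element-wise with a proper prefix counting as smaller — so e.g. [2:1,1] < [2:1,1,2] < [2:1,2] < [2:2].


14 minimal non-faces of Δ(Σ) (on 11 rays):

  {3,10}:  v_{3} + v_{10} = 0  ⟹  sig = [2:]
  {7,8}:  v_{7} + v_{8} = 0  ⟹  sig = [2:]
  {1,6}:  v_{1} + v_{6} = v_{7}  ⟹  sig = [2:1]
  {0,1}:  v_{0} + v_{1} = v_{5} + v_{9}  ⟹  sig = [2:1,1]
  {0,2}:  v_{0} + v_{2} = v_{6} + v_{8}  ⟹  sig = [2:1,1]
  {0,7}:  v_{0} + v_{7} = v_{5} + v_{6} + v_{9}  ⟹  sig = [2:1,1,1]
  {1,4}:  v_{1} + v_{4} = v_{0} + v_{3} + v_{9}  ⟹  sig = [2:1,1,1]
  {4,7}:  v_{4} + v_{7} = v_{0} + v_{3} + v_{6} + v_{9}  ⟹  sig = [2:1,1,1,1]
  {4,10}:  v_{4} + v_{10} = v_{0} + v_{6} + v_{8} + v_{9}  ⟹  sig = [2:1,1,1,1]
  {2,4}:  v_{2} + v_{4} = v_{3} + 2·v_{6} + 2·v_{8} + v_{9}  ⟹  sig = [2:1,1,2,2]
  {4,5}:  v_{4} + v_{5} = 2·v_{0} + v_{3}  ⟹  sig = [2:1,2]
  {2,5,9}:  v_{2} + v_{5} + v_{9} = 0  ⟹  sig = [3:]
  {5,6,8,9}:  v_{5} + v_{6} + v_{8} + v_{9} = v_{0}  ⟹  sig = [4:1]
  {0,3,6,8,9}:  v_{0} + v_{3} + v_{6} + v_{8} + v_{9} = v_{4}  ⟹  sig = [5:1]

Sorted signature multiset PRS(X):
{ [2:] ×2,  [2:1],  [2:1,1] ×2,  [2:1,1,1] ×2,  [2:1,1,1,1] ×2,  [2:1,1,2,2],  [2:1,2],  [3:],  [4:1],  [5:1] }


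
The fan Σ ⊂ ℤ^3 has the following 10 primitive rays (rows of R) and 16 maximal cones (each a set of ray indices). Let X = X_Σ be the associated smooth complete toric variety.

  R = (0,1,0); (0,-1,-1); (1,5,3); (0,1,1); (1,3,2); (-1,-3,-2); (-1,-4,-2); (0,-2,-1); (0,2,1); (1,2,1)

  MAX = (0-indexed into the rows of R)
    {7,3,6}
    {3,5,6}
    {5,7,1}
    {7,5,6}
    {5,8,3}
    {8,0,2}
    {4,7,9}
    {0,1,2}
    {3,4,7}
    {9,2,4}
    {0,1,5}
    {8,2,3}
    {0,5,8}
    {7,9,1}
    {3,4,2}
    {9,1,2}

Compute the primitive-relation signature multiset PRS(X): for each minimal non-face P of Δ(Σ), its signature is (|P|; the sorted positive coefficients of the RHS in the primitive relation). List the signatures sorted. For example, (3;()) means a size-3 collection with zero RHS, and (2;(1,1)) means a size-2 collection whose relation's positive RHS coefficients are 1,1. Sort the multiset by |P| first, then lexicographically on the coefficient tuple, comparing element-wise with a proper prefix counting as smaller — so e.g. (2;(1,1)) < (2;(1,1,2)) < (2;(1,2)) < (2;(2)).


The 22 primitive collections of Σ (r=10, n=3):

  • {1,3}:  v_{1} + v_{3} = 0  so sig = (2;())
  • {4,5}:  v_{4} + v_{5} = 0  so sig = (2;())
  • {7,8}:  v_{7} + v_{8} = 0  so sig = (2;())
  • {0,3}:  v_{0} + v_{3} = v_{8}  so sig = (2;(1))
  • {0,6}:  v_{0} + v_{6} = v_{5}  so sig = (2;(1))
  • {0,7}:  v_{0} + v_{7} = v_{1}  so sig = (2;(1))
  • {1,4}:  v_{1} + v_{4} = v_{9}  so sig = (2;(1))
  • {1,8}:  v_{1} + v_{8} = v_{0}  so sig = (2;(1))
  • {2,5}:  v_{2} + v_{5} = v_{8}  so sig = (2;(1))
  • {2,6}:  v_{2} + v_{6} = v_{3}  so sig = (2;(1))
  • {2,7}:  v_{2} + v_{7} = v_{4}  so sig = (2;(1))
  • {3,9}:  v_{3} + v_{9} = v_{4}  so sig = (2;(1))
  • {4,8}:  v_{4} + v_{8} = v_{2}  so sig = (2;(1))
  • {5,9}:  v_{5} + v_{9} = v_{1}  so sig = (2;(1))
  • {6,9}:  v_{6} + v_{9} = v_{7}  so sig = (2;(1))
  • {0,4}:  v_{0} + v_{4} = v_{1} + v_{2}  so sig = (2;(1,1))
  • {1,6}:  v_{1} + v_{6} = v_{5} + v_{7}  so sig = (2;(1,1))
  • {4,6}:  v_{4} + v_{6} = v_{3} + v_{7}  so sig = (2;(1,1))
  • {6,8}:  v_{6} + v_{8} = v_{3} + v_{5}  so sig = (2;(1,1))
  • {8,9}:  v_{8} + v_{9} = v_{1} + v_{2}  so sig = (2;(1,1))
  • {0,9}:  v_{0} + v_{9} = 2·v_{1} + v_{2}  so sig = (2;(1,2))
  • {3,5,7}:  v_{3} + v_{5} + v_{7} = v_{6}  so sig = (3;(1))

Sorted signature multiset PRS(X):
{ (2;()) ×3,  (2;(1)) ×12,  (2;(1,1)) ×5,  (2;(1,2)),  (3;(1)) }


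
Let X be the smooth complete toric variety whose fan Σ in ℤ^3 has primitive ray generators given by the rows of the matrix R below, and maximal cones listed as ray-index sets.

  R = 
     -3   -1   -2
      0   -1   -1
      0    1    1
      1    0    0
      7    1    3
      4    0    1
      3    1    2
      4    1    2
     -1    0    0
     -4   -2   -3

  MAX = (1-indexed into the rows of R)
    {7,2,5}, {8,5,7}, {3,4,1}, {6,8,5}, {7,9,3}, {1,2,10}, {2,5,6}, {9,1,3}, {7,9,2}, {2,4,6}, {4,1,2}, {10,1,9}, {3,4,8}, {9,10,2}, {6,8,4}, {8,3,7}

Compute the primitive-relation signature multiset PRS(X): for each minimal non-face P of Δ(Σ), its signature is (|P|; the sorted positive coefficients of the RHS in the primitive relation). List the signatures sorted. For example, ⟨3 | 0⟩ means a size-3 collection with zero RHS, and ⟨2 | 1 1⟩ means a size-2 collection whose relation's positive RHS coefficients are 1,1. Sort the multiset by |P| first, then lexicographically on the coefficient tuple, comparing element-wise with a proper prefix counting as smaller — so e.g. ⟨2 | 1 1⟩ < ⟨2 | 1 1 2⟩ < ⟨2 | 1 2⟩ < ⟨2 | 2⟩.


Σ has 22 primitive collections:

  P={1,7}:  v_{1} + v_{7} = 0 ; sig = ⟨2 | 0⟩
  P={2,3}:  v_{2} + v_{3} = 0 ; sig = ⟨2 | 0⟩
  P={4,9}:  v_{4} + v_{9} = 0 ; sig = ⟨2 | 0⟩
  P={1,5}:  v_{1} + v_{5} = v_{6} ; sig = ⟨2 | 1⟩
  P={1,8}:  v_{1} + v_{8} = v_{4} ; sig = ⟨2 | 1⟩
  P={2,8}:  v_{2} + v_{8} = v_{6} ; sig = ⟨2 | 1⟩
  P={3,6}:  v_{3} + v_{6} = v_{8} ; sig = ⟨2 | 1⟩
  P={4,7}:  v_{4} + v_{7} = v_{8} ; sig = ⟨2 | 1⟩
  P={6,7}:  v_{6} + v_{7} = v_{5} ; sig = ⟨2 | 1⟩
  P={8,9}:  v_{8} + v_{9} = v_{7} ; sig = ⟨2 | 1⟩
  P={8,10}:  v_{8} + v_{10} = v_{2} ; sig = ⟨2 | 1⟩
  P={1,6}:  v_{1} + v_{6} = v_{2} + v_{4} ; sig = ⟨2 | 1 1⟩
  P={3,5}:  v_{3} + v_{5} = v_{7} + v_{8} ; sig = ⟨2 | 1 1⟩
  P={3,10}:  v_{3} + v_{10} = v_{1} + v_{9} ; sig = ⟨2 | 1 1⟩
  P={4,5}:  v_{4} + v_{5} = v_{6} + v_{8} ; sig = ⟨2 | 1 1⟩
  P={4,10}:  v_{4} + v_{10} = v_{1} + v_{2} ; sig = ⟨2 | 1 1⟩
  P={6,9}:  v_{6} + v_{9} = v_{2} + v_{7} ; sig = ⟨2 | 1 1⟩
  P={7,10}:  v_{7} + v_{10} = v_{2} + v_{9} ; sig = ⟨2 | 1 1⟩
  P={5,9}:  v_{5} + v_{9} = v_{2} + 2·v_{7} ; sig = ⟨2 | 1 2⟩
  P={5,10}:  v_{5} + v_{10} = 2·v_{2} + v_{7} ; sig = ⟨2 | 1 2⟩
  P={6,10}:  v_{6} + v_{10} = 2·v_{2} ; sig = ⟨2 | 2⟩
  P={1,2,9}:  v_{1} + v_{2} + v_{9} = v_{10} ; sig = ⟨3 | 1⟩

Sorted signature multiset PRS(X):
    |P|=2: 21 collections, coeffs (), (), (), (1), (1), (1), (1), (1), (1), (1), (1), (1,1), (1,1), (1,1), (1,1), (1,1), (1,1), (1,1), (1,2), (1,2), (2)
    |P|=3: 1 collection, coeffs (1)
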